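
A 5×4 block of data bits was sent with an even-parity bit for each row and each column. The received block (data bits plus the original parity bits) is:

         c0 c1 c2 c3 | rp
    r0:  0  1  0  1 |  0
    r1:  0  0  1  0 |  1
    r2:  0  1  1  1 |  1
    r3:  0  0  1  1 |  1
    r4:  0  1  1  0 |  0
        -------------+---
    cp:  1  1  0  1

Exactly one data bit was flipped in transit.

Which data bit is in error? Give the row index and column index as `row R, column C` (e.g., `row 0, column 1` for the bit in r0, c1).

row 3, column 0

Recompute each row's even parity and compare to rp:
  r0: data parity 0, sent rp 0 → ok
  r1: data parity 1, sent rp 1 → ok
  r2: data parity 1, sent rp 1 → ok
  r3: data parity 0, sent rp 1 → mismatch
  r4: data parity 0, sent rp 0 → ok
Recompute each column's even parity and compare to cp:
  c0: data parity 0, sent cp 1 → mismatch
  c1: data parity 1, sent cp 1 → ok
  c2: data parity 0, sent cp 0 → ok
  c3: data parity 1, sent cp 1 → ok
Exactly one row (r3) and one column (c0) fail → the flipped bit is at their intersection.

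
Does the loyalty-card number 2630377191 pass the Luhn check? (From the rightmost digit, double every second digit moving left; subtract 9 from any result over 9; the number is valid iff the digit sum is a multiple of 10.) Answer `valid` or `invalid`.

invalid

From the right, keep odd positions and double even positions (subtract 9 from any doubled value over 9):
  doubled (positions 2,4,...): 9 5 6 6 4 → sum 30
  kept (positions 1,3,...): 1 1 7 0 6 → sum 15
Total = 45.
45 mod 10 = 5, so the number is invalid.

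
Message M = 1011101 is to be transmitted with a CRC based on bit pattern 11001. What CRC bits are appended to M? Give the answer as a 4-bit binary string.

Append 4 zeros: 10111010000. Divide by 11001 (XOR where the leading bit is 1):
  pos 0: 10111 XOR 11001 = 01110
  pos 1: 11100 XOR 11001 = 00101
  pos 3: 10110 XOR 11001 = 01111
  pos 4: 11110 XOR 11001 = 00111
  pos 6: 11100 XOR 11001 = 00101
Remainder (last 4 bits) = 0101. This is the CRC / FCS.

0101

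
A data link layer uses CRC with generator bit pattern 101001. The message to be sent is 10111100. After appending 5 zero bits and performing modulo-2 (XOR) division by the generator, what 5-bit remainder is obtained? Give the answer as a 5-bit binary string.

Append 5 zeros: 1011110000000. Divide by 101001 (XOR where the leading bit is 1):
  pos 0: 101111 XOR 101001 = 000110
  pos 3: 110000 XOR 101001 = 011001
  pos 4: 110010 XOR 101001 = 011011
  pos 5: 110110 XOR 101001 = 011111
  pos 6: 111110 XOR 101001 = 010111
  pos 7: 101110 XOR 101001 = 000111
Remainder (last 5 bits) = 00111. This is the CRC / FCS.

00111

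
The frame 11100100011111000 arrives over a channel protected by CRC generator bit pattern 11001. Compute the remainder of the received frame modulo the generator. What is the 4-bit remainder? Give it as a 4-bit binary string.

0000

Modulo-2 division of 11100100011111000 by 11001:
  pos 0: 11100 XOR 11001 = 00101
  pos 2: 10110 XOR 11001 = 01111
  pos 3: 11110 XOR 11001 = 00111
  pos 5: 11101 XOR 11001 = 00100
  pos 7: 10011 XOR 11001 = 01010
  pos 8: 10101 XOR 11001 = 01100
  pos 9: 11001 XOR 11001 = 00000
Remainder = 0000 (zero — the frame passes the CRC check).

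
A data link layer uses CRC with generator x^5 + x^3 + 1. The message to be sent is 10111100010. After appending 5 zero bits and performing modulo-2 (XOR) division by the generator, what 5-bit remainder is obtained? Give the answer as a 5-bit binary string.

00011

Append 5 zeros: 1011110001000000. Divide by 101001 (XOR where the leading bit is 1):
  pos 0: 101111 XOR 101001 = 000110
  pos 3: 110000 XOR 101001 = 011001
  pos 4: 110011 XOR 101001 = 011010
  pos 5: 110100 XOR 101001 = 011101
  pos 6: 111010 XOR 101001 = 010011
  pos 7: 100110 XOR 101001 = 001111
  pos 9: 111100 XOR 101001 = 010101
  pos 10: 101010 XOR 101001 = 000011
Remainder (last 5 bits) = 00011. This is the CRC / FCS.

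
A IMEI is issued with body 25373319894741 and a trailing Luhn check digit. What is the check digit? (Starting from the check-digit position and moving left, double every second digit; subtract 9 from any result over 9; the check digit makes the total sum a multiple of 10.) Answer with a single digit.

Partial digits right→left: 1 4 7 4 9 8 9 1 3 3 7 3 5 2
Double every second digit counting from the check-digit position (so the 1st, 3rd, 5th, ... of the partial from the right).
  doubled (with −9 where >9): 2 5 9 9 6 5 1 → sum 37
  kept as-is: 4 4 8 1 3 3 2 → sum 25
Total = 37 + 25 = 62.
Check digit = (10 − (62 mod 10)) mod 10 = 8.

8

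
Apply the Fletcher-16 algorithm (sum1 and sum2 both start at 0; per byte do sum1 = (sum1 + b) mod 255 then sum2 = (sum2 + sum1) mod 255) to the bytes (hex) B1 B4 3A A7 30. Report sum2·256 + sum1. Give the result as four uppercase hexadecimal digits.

Running sums (mod 255):
  after byte 0 (B1): sum1=177, sum2=177
  after byte 1 (B4): sum1=102, sum2=24
  after byte 2 (3A): sum1=160, sum2=184
  after byte 3 (A7): sum1=72, sum2=1
  after byte 4 (30): sum1=120, sum2=121
Checksum = sum2·256 + sum1 = 121·256 + 120 = 31096 = 0x7978.

7978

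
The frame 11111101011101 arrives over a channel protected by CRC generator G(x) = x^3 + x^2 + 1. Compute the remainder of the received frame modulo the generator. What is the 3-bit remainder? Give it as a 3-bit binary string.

000

Modulo-2 division of 11111101011101 by 1101:
  pos 0: 1111 XOR 1101 = 0010
  pos 2: 1011 XOR 1101 = 0110
  pos 3: 1100 XOR 1101 = 0001
  pos 6: 1101 XOR 1101 = 0000
  pos 10: 1101 XOR 1101 = 0000
Remainder = 000 (zero — the frame passes the CRC check).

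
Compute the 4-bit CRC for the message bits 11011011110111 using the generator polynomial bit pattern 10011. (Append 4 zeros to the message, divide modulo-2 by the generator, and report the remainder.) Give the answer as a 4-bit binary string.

Append 4 zeros: 110110111101110000. Divide by 10011 (XOR where the leading bit is 1):
  pos 0: 11011 XOR 10011 = 01000
  pos 1: 10000 XOR 10011 = 00011
  pos 4: 11111 XOR 10011 = 01100
  pos 5: 11001 XOR 10011 = 01010
  pos 6: 10100 XOR 10011 = 00111
  pos 8: 11111 XOR 10011 = 01100
  pos 9: 11001 XOR 10011 = 01010
  pos 10: 10100 XOR 10011 = 00111
  pos 12: 11100 XOR 10011 = 01111
  pos 13: 11110 XOR 10011 = 01101
Remainder (last 4 bits) = 1101. This is the CRC / FCS.

1101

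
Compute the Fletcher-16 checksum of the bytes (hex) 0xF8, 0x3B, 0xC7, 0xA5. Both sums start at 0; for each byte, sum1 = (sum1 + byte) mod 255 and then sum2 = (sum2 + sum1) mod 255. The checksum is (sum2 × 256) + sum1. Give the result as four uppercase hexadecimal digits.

Running sums (mod 255):
  after byte 0 (0xF8): sum1=248, sum2=248
  after byte 1 (0x3B): sum1=52, sum2=45
  after byte 2 (0xC7): sum1=251, sum2=41
  after byte 3 (0xA5): sum1=161, sum2=202
Checksum = sum2·256 + sum1 = 202·256 + 161 = 51873 = 0xCAA1.

CAA1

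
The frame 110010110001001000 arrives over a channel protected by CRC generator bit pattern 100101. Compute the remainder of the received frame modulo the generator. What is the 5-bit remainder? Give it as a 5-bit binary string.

Modulo-2 division of 110010110001001000 by 100101:
  pos 0: 110010 XOR 100101 = 010111
  pos 1: 101111 XOR 100101 = 001010
  pos 3: 101010 XOR 100101 = 001111
  pos 5: 111100 XOR 100101 = 011001
  pos 6: 110011 XOR 100101 = 010110
  pos 7: 101100 XOR 100101 = 001001
  pos 9: 100101 XOR 100101 = 000000
Remainder = 00000 (zero — the frame passes the CRC check).

00000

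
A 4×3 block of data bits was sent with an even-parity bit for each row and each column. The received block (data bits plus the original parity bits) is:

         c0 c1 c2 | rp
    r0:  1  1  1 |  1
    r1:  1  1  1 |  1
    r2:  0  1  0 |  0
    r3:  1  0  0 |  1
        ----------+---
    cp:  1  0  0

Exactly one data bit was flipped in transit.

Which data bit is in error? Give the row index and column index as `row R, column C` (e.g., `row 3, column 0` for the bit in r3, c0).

row 2, column 1

Recompute each row's even parity and compare to rp:
  r0: data parity 1, sent rp 1 → ok
  r1: data parity 1, sent rp 1 → ok
  r2: data parity 1, sent rp 0 → mismatch
  r3: data parity 1, sent rp 1 → ok
Recompute each column's even parity and compare to cp:
  c0: data parity 1, sent cp 1 → ok
  c1: data parity 1, sent cp 0 → mismatch
  c2: data parity 0, sent cp 0 → ok
Exactly one row (r2) and one column (c1) fail → the flipped bit is at their intersection.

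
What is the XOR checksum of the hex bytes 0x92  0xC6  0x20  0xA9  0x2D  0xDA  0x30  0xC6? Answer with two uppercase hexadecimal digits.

DC

XOR the bytes together:
  start with 0x92
  0x92 ⊕ 0xC6 = 0x54
  0x54 ⊕ 0x20 = 0x74
  0x74 ⊕ 0xA9 = 0xDD
  0xDD ⊕ 0x2D = 0xF0
  0xF0 ⊕ 0xDA = 0x2A
  0x2A ⊕ 0x30 = 0x1A
  0x1A ⊕ 0xC6 = 0xDC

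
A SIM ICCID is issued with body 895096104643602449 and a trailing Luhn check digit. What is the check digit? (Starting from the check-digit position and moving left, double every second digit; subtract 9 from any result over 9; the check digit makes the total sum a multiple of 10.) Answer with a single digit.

Partial digits right→left: 9 4 4 2 0 6 3 4 6 4 0 1 6 9 0 5 9 8
Double every second digit counting from the check-digit position (so the 1st, 3rd, 5th, ... of the partial from the right).
  doubled (with −9 where >9): 9 8 0 6 3 0 3 0 9 → sum 38
  kept as-is: 4 2 6 4 4 1 9 5 8 → sum 43
Total = 38 + 43 = 81.
Check digit = (10 − (81 mod 10)) mod 10 = 9.

9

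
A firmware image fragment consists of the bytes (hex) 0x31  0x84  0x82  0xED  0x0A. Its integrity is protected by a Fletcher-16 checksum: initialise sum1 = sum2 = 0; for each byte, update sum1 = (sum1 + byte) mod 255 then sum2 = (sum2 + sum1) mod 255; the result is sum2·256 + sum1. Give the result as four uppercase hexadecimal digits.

Running sums (mod 255):
  after byte 0 (0x31): sum1=49, sum2=49
  after byte 1 (0x84): sum1=181, sum2=230
  after byte 2 (0x82): sum1=56, sum2=31
  after byte 3 (0xED): sum1=38, sum2=69
  after byte 4 (0x0A): sum1=48, sum2=117
Checksum = sum2·256 + sum1 = 117·256 + 48 = 30000 = 0x7530.

7530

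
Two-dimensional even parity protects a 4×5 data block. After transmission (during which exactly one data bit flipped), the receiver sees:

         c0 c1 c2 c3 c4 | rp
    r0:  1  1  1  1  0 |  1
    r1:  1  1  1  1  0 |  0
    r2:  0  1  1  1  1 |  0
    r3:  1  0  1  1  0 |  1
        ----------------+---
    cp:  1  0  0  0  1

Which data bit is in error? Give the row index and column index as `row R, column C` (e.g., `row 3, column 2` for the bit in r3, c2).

Recompute each row's even parity and compare to rp:
  r0: data parity 0, sent rp 1 → mismatch
  r1: data parity 0, sent rp 0 → ok
  r2: data parity 0, sent rp 0 → ok
  r3: data parity 1, sent rp 1 → ok
Recompute each column's even parity and compare to cp:
  c0: data parity 1, sent cp 1 → ok
  c1: data parity 1, sent cp 0 → mismatch
  c2: data parity 0, sent cp 0 → ok
  c3: data parity 0, sent cp 0 → ok
  c4: data parity 1, sent cp 1 → ok
Exactly one row (r0) and one column (c1) fail → the flipped bit is at their intersection.

row 0, column 1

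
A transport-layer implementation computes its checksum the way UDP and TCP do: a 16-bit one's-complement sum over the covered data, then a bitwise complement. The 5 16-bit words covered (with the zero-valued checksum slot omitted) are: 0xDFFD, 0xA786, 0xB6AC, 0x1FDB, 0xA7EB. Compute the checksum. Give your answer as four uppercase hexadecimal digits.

FA07

One's-complement addition (fold any carry out of bit 15 back into bit 0):
  0xDFFD + 0xA786 = 0x18783 → wrap carry → 0x8784
  0x8784 + 0xB6AC = 0x13E30 → wrap carry → 0x3E31
  0x3E31 + 0x1FDB = 0x05E0C
  0x5E0C + 0xA7EB = 0x105F7 → wrap carry → 0x05F8
One's-complement sum = 0x05F8.
Checksum = ~0x05F8 & 0xFFFF = 0xFA07.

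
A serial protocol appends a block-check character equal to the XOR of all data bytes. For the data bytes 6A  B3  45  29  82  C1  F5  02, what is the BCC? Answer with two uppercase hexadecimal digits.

01

XOR the bytes together:
  start with 0x6A
  0x6A ⊕ 0xB3 = 0xD9
  0xD9 ⊕ 0x45 = 0x9C
  0x9C ⊕ 0x29 = 0xB5
  0xB5 ⊕ 0x82 = 0x37
  0x37 ⊕ 0xC1 = 0xF6
  0xF6 ⊕ 0xF5 = 0x03
  0x03 ⊕ 0x02 = 0x01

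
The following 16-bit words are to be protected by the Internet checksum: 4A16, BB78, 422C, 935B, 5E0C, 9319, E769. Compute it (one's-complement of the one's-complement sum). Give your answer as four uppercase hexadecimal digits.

4C59

One's-complement addition (fold any carry out of bit 15 back into bit 0):
  0x4A16 + 0xBB78 = 0x1058E → wrap carry → 0x058F
  0x058F + 0x422C = 0x047BB
  0x47BB + 0x935B = 0x0DB16
  0xDB16 + 0x5E0C = 0x13922 → wrap carry → 0x3923
  0x3923 + 0x9319 = 0x0CC3C
  0xCC3C + 0xE769 = 0x1B3A5 → wrap carry → 0xB3A6
One's-complement sum = 0xB3A6.
Checksum = ~0xB3A6 & 0xFFFF = 0x4C59.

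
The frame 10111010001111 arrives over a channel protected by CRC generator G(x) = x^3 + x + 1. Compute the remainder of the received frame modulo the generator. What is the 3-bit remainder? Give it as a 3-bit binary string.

001

Modulo-2 division of 10111010001111 by 1011:
  pos 0: 1011 XOR 1011 = 0000
  pos 4: 1010 XOR 1011 = 0001
  pos 7: 1001 XOR 1011 = 0010
  pos 9: 1011 XOR 1011 = 0000
Remainder = 001 (nonzero — an error is detected).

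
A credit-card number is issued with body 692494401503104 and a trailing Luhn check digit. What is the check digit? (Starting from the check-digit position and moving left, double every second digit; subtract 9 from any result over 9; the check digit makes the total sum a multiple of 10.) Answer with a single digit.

9

Partial digits right→left: 4 0 1 3 0 5 1 0 4 4 9 4 2 9 6
Double every second digit counting from the check-digit position (so the 1st, 3rd, 5th, ... of the partial from the right).
  doubled (with −9 where >9): 8 2 0 2 8 9 4 3 → sum 36
  kept as-is: 0 3 5 0 4 4 9 → sum 25
Total = 36 + 25 = 61.
Check digit = (10 − (61 mod 10)) mod 10 = 9.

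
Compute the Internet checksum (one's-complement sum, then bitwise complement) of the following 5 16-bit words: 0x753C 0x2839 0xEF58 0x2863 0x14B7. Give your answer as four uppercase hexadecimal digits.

3617

One's-complement addition (fold any carry out of bit 15 back into bit 0):
  0x753C + 0x2839 = 0x09D75
  0x9D75 + 0xEF58 = 0x18CCD → wrap carry → 0x8CCE
  0x8CCE + 0x2863 = 0x0B531
  0xB531 + 0x14B7 = 0x0C9E8
One's-complement sum = 0xC9E8.
Checksum = ~0xC9E8 & 0xFFFF = 0x3617.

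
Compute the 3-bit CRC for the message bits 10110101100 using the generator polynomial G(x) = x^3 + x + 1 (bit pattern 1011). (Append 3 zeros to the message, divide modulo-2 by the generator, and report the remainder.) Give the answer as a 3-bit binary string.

000

Append 3 zeros: 10110101100000. Divide by 1011 (XOR where the leading bit is 1):
  pos 0: 1011 XOR 1011 = 0000
  pos 5: 1011 XOR 1011 = 0000
Remainder (last 3 bits) = 000. This is the CRC / FCS.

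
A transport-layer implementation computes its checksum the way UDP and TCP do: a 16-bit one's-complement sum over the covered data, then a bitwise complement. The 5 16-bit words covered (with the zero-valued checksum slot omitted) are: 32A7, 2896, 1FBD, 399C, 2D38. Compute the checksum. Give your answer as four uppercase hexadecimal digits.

1E31

One's-complement addition (fold any carry out of bit 15 back into bit 0):
  0x32A7 + 0x2896 = 0x05B3D
  0x5B3D + 0x1FBD = 0x07AFA
  0x7AFA + 0x399C = 0x0B496
  0xB496 + 0x2D38 = 0x0E1CE
One's-complement sum = 0xE1CE.
Checksum = ~0xE1CE & 0xFFFF = 0x1E31.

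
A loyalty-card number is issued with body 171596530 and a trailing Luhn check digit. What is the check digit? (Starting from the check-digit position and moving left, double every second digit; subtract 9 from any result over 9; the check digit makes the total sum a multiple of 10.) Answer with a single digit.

Partial digits right→left: 0 3 5 6 9 5 1 7 1
Double every second digit counting from the check-digit position (so the 1st, 3rd, 5th, ... of the partial from the right).
  doubled (with −9 where >9): 0 1 9 2 2 → sum 14
  kept as-is: 3 6 5 7 → sum 21
Total = 14 + 21 = 35.
Check digit = (10 − (35 mod 10)) mod 10 = 5.

5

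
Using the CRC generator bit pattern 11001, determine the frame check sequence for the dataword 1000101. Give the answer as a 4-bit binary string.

1100

Append 4 zeros: 10001010000. Divide by 11001 (XOR where the leading bit is 1):
  pos 0: 10001 XOR 11001 = 01000
  pos 1: 10000 XOR 11001 = 01001
  pos 2: 10011 XOR 11001 = 01010
  pos 3: 10100 XOR 11001 = 01101
  pos 4: 11010 XOR 11001 = 00011
Remainder (last 4 bits) = 1100. This is the CRC / FCS.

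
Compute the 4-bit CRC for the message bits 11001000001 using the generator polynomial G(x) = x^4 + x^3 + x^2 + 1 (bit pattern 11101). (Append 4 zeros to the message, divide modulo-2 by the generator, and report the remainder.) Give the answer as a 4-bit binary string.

Append 4 zeros: 110010000010000. Divide by 11101 (XOR where the leading bit is 1):
  pos 0: 11001 XOR 11101 = 00100
  pos 2: 10000 XOR 11101 = 01101
  pos 3: 11010 XOR 11101 = 00111
  pos 5: 11100 XOR 11101 = 00001
  pos 9: 11000 XOR 11101 = 00101
Remainder (last 4 bits) = 1010. This is the CRC / FCS.

1010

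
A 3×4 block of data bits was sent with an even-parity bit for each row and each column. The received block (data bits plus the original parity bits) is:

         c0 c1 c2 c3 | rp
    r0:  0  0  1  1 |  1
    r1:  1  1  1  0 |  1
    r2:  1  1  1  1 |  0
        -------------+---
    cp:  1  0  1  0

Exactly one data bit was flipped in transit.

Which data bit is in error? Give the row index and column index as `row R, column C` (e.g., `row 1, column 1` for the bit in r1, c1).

row 0, column 0

Recompute each row's even parity and compare to rp:
  r0: data parity 0, sent rp 1 → mismatch
  r1: data parity 1, sent rp 1 → ok
  r2: data parity 0, sent rp 0 → ok
Recompute each column's even parity and compare to cp:
  c0: data parity 0, sent cp 1 → mismatch
  c1: data parity 0, sent cp 0 → ok
  c2: data parity 1, sent cp 1 → ok
  c3: data parity 0, sent cp 0 → ok
Exactly one row (r0) and one column (c0) fail → the flipped bit is at their intersection.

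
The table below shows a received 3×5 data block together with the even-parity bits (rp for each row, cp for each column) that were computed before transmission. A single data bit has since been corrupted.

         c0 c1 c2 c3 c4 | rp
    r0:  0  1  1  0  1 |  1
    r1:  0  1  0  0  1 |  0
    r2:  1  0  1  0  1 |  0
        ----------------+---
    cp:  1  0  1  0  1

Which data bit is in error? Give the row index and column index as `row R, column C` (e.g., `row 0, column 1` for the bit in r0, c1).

Recompute each row's even parity and compare to rp:
  r0: data parity 1, sent rp 1 → ok
  r1: data parity 0, sent rp 0 → ok
  r2: data parity 1, sent rp 0 → mismatch
Recompute each column's even parity and compare to cp:
  c0: data parity 1, sent cp 1 → ok
  c1: data parity 0, sent cp 0 → ok
  c2: data parity 0, sent cp 1 → mismatch
  c3: data parity 0, sent cp 0 → ok
  c4: data parity 1, sent cp 1 → ok
Exactly one row (r2) and one column (c2) fail → the flipped bit is at their intersection.

row 2, column 2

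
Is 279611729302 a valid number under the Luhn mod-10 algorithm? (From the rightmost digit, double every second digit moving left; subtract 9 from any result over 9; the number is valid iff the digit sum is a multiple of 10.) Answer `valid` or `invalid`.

valid

From the right, keep odd positions and double even positions (subtract 9 from any doubled value over 9):
  doubled (positions 2,4,...): 0 9 5 2 9 4 → sum 29
  kept (positions 1,3,...): 2 3 2 1 6 7 → sum 21
Total = 50.
50 mod 10 = 0, so the number is valid.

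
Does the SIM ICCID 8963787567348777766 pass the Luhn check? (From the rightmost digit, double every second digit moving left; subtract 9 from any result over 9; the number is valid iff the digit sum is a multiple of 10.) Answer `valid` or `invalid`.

From the right, keep odd positions and double even positions (subtract 9 from any doubled value over 9):
  doubled (positions 2,4,...): 3 5 5 8 5 1 7 6 9 → sum 49
  kept (positions 1,3,...): 6 7 7 8 3 6 7 7 6 8 → sum 65
Total = 114.
114 mod 10 = 4, so the number is invalid.

invalid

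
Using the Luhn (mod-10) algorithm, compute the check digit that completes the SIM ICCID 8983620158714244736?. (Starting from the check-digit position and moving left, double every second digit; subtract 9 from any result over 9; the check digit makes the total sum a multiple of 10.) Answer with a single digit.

Partial digits right→left: 6 3 7 4 4 2 4 1 7 8 5 1 0 2 6 3 8 9 8
Double every second digit counting from the check-digit position (so the 1st, 3rd, 5th, ... of the partial from the right).
  doubled (with −9 where >9): 3 5 8 8 5 1 0 3 7 7 → sum 47
  kept as-is: 3 4 2 1 8 1 2 3 9 → sum 33
Total = 47 + 33 = 80.
Check digit = (10 − (80 mod 10)) mod 10 = 0.

0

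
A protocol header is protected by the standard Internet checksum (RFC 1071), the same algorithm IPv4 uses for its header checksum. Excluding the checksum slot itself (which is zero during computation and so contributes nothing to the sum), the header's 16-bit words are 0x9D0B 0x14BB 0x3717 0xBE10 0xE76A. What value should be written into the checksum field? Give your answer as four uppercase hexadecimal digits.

71A6

One's-complement addition (fold any carry out of bit 15 back into bit 0):
  0x9D0B + 0x14BB = 0x0B1C6
  0xB1C6 + 0x3717 = 0x0E8DD
  0xE8DD + 0xBE10 = 0x1A6ED → wrap carry → 0xA6EE
  0xA6EE + 0xE76A = 0x18E58 → wrap carry → 0x8E59
One's-complement sum = 0x8E59.
Checksum = ~0x8E59 & 0xFFFF = 0x71A6.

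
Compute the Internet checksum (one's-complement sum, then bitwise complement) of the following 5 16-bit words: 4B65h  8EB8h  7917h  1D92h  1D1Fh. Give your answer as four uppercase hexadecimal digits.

7219

One's-complement addition (fold any carry out of bit 15 back into bit 0):
  0x4B65 + 0x8EB8 = 0x0DA1D
  0xDA1D + 0x7917 = 0x15334 → wrap carry → 0x5335
  0x5335 + 0x1D92 = 0x070C7
  0x70C7 + 0x1D1F = 0x08DE6
One's-complement sum = 0x8DE6.
Checksum = ~0x8DE6 & 0xFFFF = 0x7219.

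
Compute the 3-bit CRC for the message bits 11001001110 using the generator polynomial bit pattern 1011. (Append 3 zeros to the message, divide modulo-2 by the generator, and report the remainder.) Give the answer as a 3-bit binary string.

010

Append 3 zeros: 11001001110000. Divide by 1011 (XOR where the leading bit is 1):
  pos 0: 1100 XOR 1011 = 0111
  pos 1: 1111 XOR 1011 = 0100
  pos 2: 1000 XOR 1011 = 0011
  pos 4: 1101 XOR 1011 = 0110
  pos 5: 1101 XOR 1011 = 0110
  pos 6: 1101 XOR 1011 = 0110
  pos 7: 1100 XOR 1011 = 0111
  pos 8: 1110 XOR 1011 = 0101
  pos 9: 1010 XOR 1011 = 0001
Remainder (last 3 bits) = 010. This is the CRC / FCS.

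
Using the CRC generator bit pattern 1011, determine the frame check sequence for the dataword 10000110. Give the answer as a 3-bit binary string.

010

Append 3 zeros: 10000110000. Divide by 1011 (XOR where the leading bit is 1):
  pos 0: 1000 XOR 1011 = 0011
  pos 2: 1101 XOR 1011 = 0110
  pos 3: 1101 XOR 1011 = 0110
  pos 4: 1100 XOR 1011 = 0111
  pos 5: 1110 XOR 1011 = 0101
  pos 6: 1010 XOR 1011 = 0001
Remainder (last 3 bits) = 010. This is the CRC / FCS.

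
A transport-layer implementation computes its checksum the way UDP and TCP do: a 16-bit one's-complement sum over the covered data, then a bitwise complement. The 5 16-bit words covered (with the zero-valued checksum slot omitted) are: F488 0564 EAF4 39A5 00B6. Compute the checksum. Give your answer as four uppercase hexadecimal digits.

E0C2

One's-complement addition (fold any carry out of bit 15 back into bit 0):
  0xF488 + 0x0564 = 0x0F9EC
  0xF9EC + 0xEAF4 = 0x1E4E0 → wrap carry → 0xE4E1
  0xE4E1 + 0x39A5 = 0x11E86 → wrap carry → 0x1E87
  0x1E87 + 0x00B6 = 0x01F3D
One's-complement sum = 0x1F3D.
Checksum = ~0x1F3D & 0xFFFF = 0xE0C2.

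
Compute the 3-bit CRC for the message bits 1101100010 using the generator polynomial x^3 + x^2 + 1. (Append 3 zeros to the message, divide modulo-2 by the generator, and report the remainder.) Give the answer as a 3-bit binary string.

Append 3 zeros: 1101100010000. Divide by 1101 (XOR where the leading bit is 1):
  pos 0: 1101 XOR 1101 = 0000
  pos 4: 1000 XOR 1101 = 0101
  pos 5: 1011 XOR 1101 = 0110
  pos 6: 1100 XOR 1101 = 0001
  pos 9: 1000 XOR 1101 = 0101
Remainder (last 3 bits) = 101. This is the CRC / FCS.

101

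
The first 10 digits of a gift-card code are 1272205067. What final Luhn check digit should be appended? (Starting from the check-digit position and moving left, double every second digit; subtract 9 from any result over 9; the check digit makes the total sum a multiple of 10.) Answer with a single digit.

6

Partial digits right→left: 7 6 0 5 0 2 2 7 2 1
Double every second digit counting from the check-digit position (so the 1st, 3rd, 5th, ... of the partial from the right).
  doubled (with −9 where >9): 5 0 0 4 4 → sum 13
  kept as-is: 6 5 2 7 1 → sum 21
Total = 13 + 21 = 34.
Check digit = (10 − (34 mod 10)) mod 10 = 6.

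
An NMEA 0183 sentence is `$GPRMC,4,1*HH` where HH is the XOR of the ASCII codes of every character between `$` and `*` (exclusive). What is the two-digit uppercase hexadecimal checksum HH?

4E

XOR the ASCII codes of the payload characters:
  'G' = 0x47 → acc = 0x47
  'P' = 0x50 → acc = 0x17
  'R' = 0x52 → acc = 0x45
  'M' = 0x4D → acc = 0x08
  'C' = 0x43 → acc = 0x4B
  ',' = 0x2C → acc = 0x67
  '4' = 0x34 → acc = 0x53
  ',' = 0x2C → acc = 0x7F
  '1' = 0x31 → acc = 0x4E
Checksum = 0x4E.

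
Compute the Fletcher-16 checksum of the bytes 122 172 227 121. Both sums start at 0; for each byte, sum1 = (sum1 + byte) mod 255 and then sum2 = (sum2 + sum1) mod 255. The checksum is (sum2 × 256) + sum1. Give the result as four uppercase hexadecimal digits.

3184

Running sums (mod 255):
  after byte 0 (122): sum1=122, sum2=122
  after byte 1 (172): sum1=39, sum2=161
  after byte 2 (227): sum1=11, sum2=172
  after byte 3 (121): sum1=132, sum2=49
Checksum = sum2·256 + sum1 = 49·256 + 132 = 12676 = 0x3184.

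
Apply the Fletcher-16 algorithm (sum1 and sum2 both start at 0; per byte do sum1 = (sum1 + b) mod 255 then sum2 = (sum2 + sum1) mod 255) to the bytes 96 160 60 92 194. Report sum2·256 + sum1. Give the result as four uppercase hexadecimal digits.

Running sums (mod 255):
  after byte 0 (96): sum1=96, sum2=96
  after byte 1 (160): sum1=1, sum2=97
  after byte 2 (60): sum1=61, sum2=158
  after byte 3 (92): sum1=153, sum2=56
  after byte 4 (194): sum1=92, sum2=148
Checksum = sum2·256 + sum1 = 148·256 + 92 = 37980 = 0x945C.

945C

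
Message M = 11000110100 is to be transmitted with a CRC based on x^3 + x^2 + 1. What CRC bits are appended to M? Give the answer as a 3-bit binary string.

Append 3 zeros: 11000110100000. Divide by 1101 (XOR where the leading bit is 1):
  pos 0: 1100 XOR 1101 = 0001
  pos 3: 1011 XOR 1101 = 0110
  pos 4: 1100 XOR 1101 = 0001
  pos 7: 1100 XOR 1101 = 0001
  pos 10: 1000 XOR 1101 = 0101
Remainder (last 3 bits) = 101. This is the CRC / FCS.

101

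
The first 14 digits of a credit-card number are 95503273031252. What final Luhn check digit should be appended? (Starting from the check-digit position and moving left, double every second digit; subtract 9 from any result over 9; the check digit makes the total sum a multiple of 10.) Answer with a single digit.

Partial digits right→left: 2 5 2 1 3 0 3 7 2 3 0 5 5 9
Double every second digit counting from the check-digit position (so the 1st, 3rd, 5th, ... of the partial from the right).
  doubled (with −9 where >9): 4 4 6 6 4 0 1 → sum 25
  kept as-is: 5 1 0 7 3 5 9 → sum 30
Total = 25 + 30 = 55.
Check digit = (10 − (55 mod 10)) mod 10 = 5.

5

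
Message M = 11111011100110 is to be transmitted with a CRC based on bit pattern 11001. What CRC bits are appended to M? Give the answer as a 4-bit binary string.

Append 4 zeros: 111110111001100000. Divide by 11001 (XOR where the leading bit is 1):
  pos 0: 11111 XOR 11001 = 00110
  pos 2: 11001 XOR 11001 = 00000
  pos 7: 11001 XOR 11001 = 00000
  pos 12: 10000 XOR 11001 = 01001
  pos 13: 10010 XOR 11001 = 01011
Remainder (last 4 bits) = 1011. This is the CRC / FCS.

1011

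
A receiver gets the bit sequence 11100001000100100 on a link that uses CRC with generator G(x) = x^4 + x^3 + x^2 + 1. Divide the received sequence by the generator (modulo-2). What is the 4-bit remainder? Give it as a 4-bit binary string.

0000

Modulo-2 division of 11100001000100100 by 11101:
  pos 0: 11100 XOR 11101 = 00001
  pos 4: 10010 XOR 11101 = 01111
  pos 5: 11110 XOR 11101 = 00011
  pos 8: 11010 XOR 11101 = 00111
  pos 10: 11101 XOR 11101 = 00000
Remainder = 0000 (zero — the frame passes the CRC check).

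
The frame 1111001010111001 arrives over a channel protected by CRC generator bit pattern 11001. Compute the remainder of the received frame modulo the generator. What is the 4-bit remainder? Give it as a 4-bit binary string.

0001

Modulo-2 division of 1111001010111001 by 11001:
  pos 0: 11110 XOR 11001 = 00111
  pos 2: 11101 XOR 11001 = 00100
  pos 4: 10001 XOR 11001 = 01000
  pos 5: 10000 XOR 11001 = 01001
  pos 6: 10011 XOR 11001 = 01010
  pos 7: 10101 XOR 11001 = 01100
  pos 8: 11001 XOR 11001 = 00000
Remainder = 0001 (nonzero — an error is detected).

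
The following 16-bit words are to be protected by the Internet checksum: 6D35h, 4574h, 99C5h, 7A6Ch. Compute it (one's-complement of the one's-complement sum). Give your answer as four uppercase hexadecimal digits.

One's-complement addition (fold any carry out of bit 15 back into bit 0):
  0x6D35 + 0x4574 = 0x0B2A9
  0xB2A9 + 0x99C5 = 0x14C6E → wrap carry → 0x4C6F
  0x4C6F + 0x7A6C = 0x0C6DB
One's-complement sum = 0xC6DB.
Checksum = ~0xC6DB & 0xFFFF = 0x3924.

3924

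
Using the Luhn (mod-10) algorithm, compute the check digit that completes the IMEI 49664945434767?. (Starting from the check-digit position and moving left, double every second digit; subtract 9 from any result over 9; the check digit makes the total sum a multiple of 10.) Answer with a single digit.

Partial digits right→left: 7 6 7 4 3 4 5 4 9 4 6 6 9 4
Double every second digit counting from the check-digit position (so the 1st, 3rd, 5th, ... of the partial from the right).
  doubled (with −9 where >9): 5 5 6 1 9 3 9 → sum 38
  kept as-is: 6 4 4 4 4 6 4 → sum 32
Total = 38 + 32 = 70.
Check digit = (10 − (70 mod 10)) mod 10 = 0.

0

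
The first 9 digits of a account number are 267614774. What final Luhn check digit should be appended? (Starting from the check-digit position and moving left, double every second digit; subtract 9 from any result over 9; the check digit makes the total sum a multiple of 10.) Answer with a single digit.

Partial digits right→left: 4 7 7 4 1 6 7 6 2
Double every second digit counting from the check-digit position (so the 1st, 3rd, 5th, ... of the partial from the right).
  doubled (with −9 where >9): 8 5 2 5 4 → sum 24
  kept as-is: 7 4 6 6 → sum 23
Total = 24 + 23 = 47.
Check digit = (10 − (47 mod 10)) mod 10 = 3.

3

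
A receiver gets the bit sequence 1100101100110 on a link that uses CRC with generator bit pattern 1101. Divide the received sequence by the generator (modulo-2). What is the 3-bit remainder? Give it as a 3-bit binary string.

101

Modulo-2 division of 1100101100110 by 1101:
  pos 0: 1100 XOR 1101 = 0001
  pos 3: 1101 XOR 1101 = 0000
  pos 7: 1001 XOR 1101 = 0100
  pos 8: 1001 XOR 1101 = 0100
  pos 9: 1000 XOR 1101 = 0101
Remainder = 101 (nonzero — an error is detected).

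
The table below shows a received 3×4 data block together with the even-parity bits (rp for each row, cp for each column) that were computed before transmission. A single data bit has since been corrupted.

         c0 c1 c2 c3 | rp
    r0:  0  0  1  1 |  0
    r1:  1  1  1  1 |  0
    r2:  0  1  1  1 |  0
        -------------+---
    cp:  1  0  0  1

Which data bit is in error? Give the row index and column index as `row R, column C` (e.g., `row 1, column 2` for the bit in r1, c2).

Recompute each row's even parity and compare to rp:
  r0: data parity 0, sent rp 0 → ok
  r1: data parity 0, sent rp 0 → ok
  r2: data parity 1, sent rp 0 → mismatch
Recompute each column's even parity and compare to cp:
  c0: data parity 1, sent cp 1 → ok
  c1: data parity 0, sent cp 0 → ok
  c2: data parity 1, sent cp 0 → mismatch
  c3: data parity 1, sent cp 1 → ok
Exactly one row (r2) and one column (c2) fail → the flipped bit is at their intersection.

row 2, column 2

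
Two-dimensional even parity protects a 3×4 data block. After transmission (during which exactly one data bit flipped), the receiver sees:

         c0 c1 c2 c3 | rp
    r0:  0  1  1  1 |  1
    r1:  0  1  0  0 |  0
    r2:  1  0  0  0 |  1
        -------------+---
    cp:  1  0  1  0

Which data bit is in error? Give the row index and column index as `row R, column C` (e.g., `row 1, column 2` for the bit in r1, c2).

Recompute each row's even parity and compare to rp:
  r0: data parity 1, sent rp 1 → ok
  r1: data parity 1, sent rp 0 → mismatch
  r2: data parity 1, sent rp 1 → ok
Recompute each column's even parity and compare to cp:
  c0: data parity 1, sent cp 1 → ok
  c1: data parity 0, sent cp 0 → ok
  c2: data parity 1, sent cp 1 → ok
  c3: data parity 1, sent cp 0 → mismatch
Exactly one row (r1) and one column (c3) fail → the flipped bit is at their intersection.

row 1, column 3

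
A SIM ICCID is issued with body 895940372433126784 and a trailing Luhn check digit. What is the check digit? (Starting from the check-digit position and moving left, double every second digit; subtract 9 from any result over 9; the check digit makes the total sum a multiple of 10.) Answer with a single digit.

6

Partial digits right→left: 4 8 7 6 2 1 3 3 4 2 7 3 0 4 9 5 9 8
Double every second digit counting from the check-digit position (so the 1st, 3rd, 5th, ... of the partial from the right).
  doubled (with −9 where >9): 8 5 4 6 8 5 0 9 9 → sum 54
  kept as-is: 8 6 1 3 2 3 4 5 8 → sum 40
Total = 54 + 40 = 94.
Check digit = (10 − (94 mod 10)) mod 10 = 6.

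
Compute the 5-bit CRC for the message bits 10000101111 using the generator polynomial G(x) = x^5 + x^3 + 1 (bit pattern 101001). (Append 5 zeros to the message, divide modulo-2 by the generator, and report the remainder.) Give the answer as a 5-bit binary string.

Append 5 zeros: 1000010111100000. Divide by 101001 (XOR where the leading bit is 1):
  pos 0: 100001 XOR 101001 = 001000
  pos 2: 100001 XOR 101001 = 001000
  pos 4: 100011 XOR 101001 = 001010
  pos 6: 101010 XOR 101001 = 000011
  pos 10: 110000 XOR 101001 = 011001
Remainder (last 5 bits) = 11001. This is the CRC / FCS.

11001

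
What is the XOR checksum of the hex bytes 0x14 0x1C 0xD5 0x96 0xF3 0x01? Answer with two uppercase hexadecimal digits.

XOR the bytes together:
  start with 0x14
  0x14 ⊕ 0x1C = 0x08
  0x08 ⊕ 0xD5 = 0xDD
  0xDD ⊕ 0x96 = 0x4B
  0x4B ⊕ 0xF3 = 0xB8
  0xB8 ⊕ 0x01 = 0xB9

B9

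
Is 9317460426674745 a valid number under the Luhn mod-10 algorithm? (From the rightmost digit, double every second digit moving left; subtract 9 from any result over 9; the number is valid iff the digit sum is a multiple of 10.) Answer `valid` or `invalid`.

From the right, keep odd positions and double even positions (subtract 9 from any doubled value over 9):
  doubled (positions 2,4,...): 8 8 3 4 0 8 2 9 → sum 42
  kept (positions 1,3,...): 5 7 7 6 4 6 7 3 → sum 45
Total = 87.
87 mod 10 = 7, so the number is invalid.

invalid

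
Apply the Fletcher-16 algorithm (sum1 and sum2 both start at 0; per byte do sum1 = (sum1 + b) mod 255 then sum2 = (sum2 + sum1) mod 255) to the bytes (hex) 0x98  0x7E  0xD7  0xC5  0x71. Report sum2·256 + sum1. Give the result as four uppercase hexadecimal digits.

Running sums (mod 255):
  after byte 0 (0x98): sum1=152, sum2=152
  after byte 1 (0x7E): sum1=23, sum2=175
  after byte 2 (0xD7): sum1=238, sum2=158
  after byte 3 (0xC5): sum1=180, sum2=83
  after byte 4 (0x71): sum1=38, sum2=121
Checksum = sum2·256 + sum1 = 121·256 + 38 = 31014 = 0x7926.

7926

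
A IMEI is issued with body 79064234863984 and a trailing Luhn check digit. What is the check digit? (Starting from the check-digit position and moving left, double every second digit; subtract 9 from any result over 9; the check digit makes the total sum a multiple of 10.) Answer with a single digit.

3

Partial digits right→left: 4 8 9 3 6 8 4 3 2 4 6 0 9 7
Double every second digit counting from the check-digit position (so the 1st, 3rd, 5th, ... of the partial from the right).
  doubled (with −9 where >9): 8 9 3 8 4 3 9 → sum 44
  kept as-is: 8 3 8 3 4 0 7 → sum 33
Total = 44 + 33 = 77.
Check digit = (10 − (77 mod 10)) mod 10 = 3.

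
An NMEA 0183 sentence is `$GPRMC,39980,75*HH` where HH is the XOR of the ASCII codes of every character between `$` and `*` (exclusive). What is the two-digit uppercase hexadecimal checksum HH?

72

XOR the ASCII codes of the payload characters:
  'G' = 0x47 → acc = 0x47
  'P' = 0x50 → acc = 0x17
  'R' = 0x52 → acc = 0x45
  'M' = 0x4D → acc = 0x08
  'C' = 0x43 → acc = 0x4B
  ',' = 0x2C → acc = 0x67
  '3' = 0x33 → acc = 0x54
  '9' = 0x39 → acc = 0x6D
  '9' = 0x39 → acc = 0x54
  '8' = 0x38 → acc = 0x6C
  '0' = 0x30 → acc = 0x5C
  ',' = 0x2C → acc = 0x70
  '7' = 0x37 → acc = 0x47
  '5' = 0x35 → acc = 0x72
Checksum = 0x72.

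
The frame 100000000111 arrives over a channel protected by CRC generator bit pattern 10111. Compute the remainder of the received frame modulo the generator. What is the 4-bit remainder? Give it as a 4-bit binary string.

0000

Modulo-2 division of 100000000111 by 10111:
  pos 0: 10000 XOR 10111 = 00111
  pos 2: 11100 XOR 10111 = 01011
  pos 3: 10110 XOR 10111 = 00001
  pos 7: 10111 XOR 10111 = 00000
Remainder = 0000 (zero — the frame passes the CRC check).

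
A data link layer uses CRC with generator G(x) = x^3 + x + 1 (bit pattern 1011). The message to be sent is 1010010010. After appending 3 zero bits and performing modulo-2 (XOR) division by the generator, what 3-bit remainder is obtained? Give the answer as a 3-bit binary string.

Append 3 zeros: 1010010010000. Divide by 1011 (XOR where the leading bit is 1):
  pos 0: 1010 XOR 1011 = 0001
  pos 3: 1010 XOR 1011 = 0001
  pos 6: 1010 XOR 1011 = 0001
  pos 9: 1000 XOR 1011 = 0011
Remainder (last 3 bits) = 011. This is the CRC / FCS.

011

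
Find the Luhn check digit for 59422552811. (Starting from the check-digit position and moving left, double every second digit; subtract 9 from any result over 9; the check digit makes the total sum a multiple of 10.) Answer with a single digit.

Partial digits right→left: 1 1 8 2 5 5 2 2 4 9 5
Double every second digit counting from the check-digit position (so the 1st, 3rd, 5th, ... of the partial from the right).
  doubled (with −9 where >9): 2 7 1 4 8 1 → sum 23
  kept as-is: 1 2 5 2 9 → sum 19
Total = 23 + 19 = 42.
Check digit = (10 − (42 mod 10)) mod 10 = 8.

8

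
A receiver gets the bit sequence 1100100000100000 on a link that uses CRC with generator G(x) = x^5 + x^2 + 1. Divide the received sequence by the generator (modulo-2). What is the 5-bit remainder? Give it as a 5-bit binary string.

Modulo-2 division of 1100100000100000 by 100101:
  pos 0: 110010 XOR 100101 = 010111
  pos 1: 101110 XOR 100101 = 001011
  pos 3: 101100 XOR 100101 = 001001
  pos 5: 100101 XOR 100101 = 000000
Remainder = 00000 (zero — the frame passes the CRC check).

00000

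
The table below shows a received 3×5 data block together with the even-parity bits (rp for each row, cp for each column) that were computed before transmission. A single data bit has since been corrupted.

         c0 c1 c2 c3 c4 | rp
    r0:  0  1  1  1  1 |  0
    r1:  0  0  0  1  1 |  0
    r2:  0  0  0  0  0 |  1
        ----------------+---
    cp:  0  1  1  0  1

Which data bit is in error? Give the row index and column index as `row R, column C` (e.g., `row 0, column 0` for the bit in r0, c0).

row 2, column 4

Recompute each row's even parity and compare to rp:
  r0: data parity 0, sent rp 0 → ok
  r1: data parity 0, sent rp 0 → ok
  r2: data parity 0, sent rp 1 → mismatch
Recompute each column's even parity and compare to cp:
  c0: data parity 0, sent cp 0 → ok
  c1: data parity 1, sent cp 1 → ok
  c2: data parity 1, sent cp 1 → ok
  c3: data parity 0, sent cp 0 → ok
  c4: data parity 0, sent cp 1 → mismatch
Exactly one row (r2) and one column (c4) fail → the flipped bit is at their intersection.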